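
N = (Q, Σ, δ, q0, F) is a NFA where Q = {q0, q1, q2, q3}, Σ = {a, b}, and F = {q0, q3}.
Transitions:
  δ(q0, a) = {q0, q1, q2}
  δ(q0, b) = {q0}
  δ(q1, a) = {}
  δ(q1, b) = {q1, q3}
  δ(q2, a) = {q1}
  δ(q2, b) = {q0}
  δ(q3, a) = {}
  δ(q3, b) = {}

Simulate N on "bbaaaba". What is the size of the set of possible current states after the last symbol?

Start: {q0}
read b: {q0}
read b: {q0}
read a: {q0, q1, q2}
read a: {q0, q1, q2}
read a: {q0, q1, q2}
read b: {q0, q1, q3}
read a: {q0, q1, q2}
Final reachable set {q0, q1, q2} has 3 states.

3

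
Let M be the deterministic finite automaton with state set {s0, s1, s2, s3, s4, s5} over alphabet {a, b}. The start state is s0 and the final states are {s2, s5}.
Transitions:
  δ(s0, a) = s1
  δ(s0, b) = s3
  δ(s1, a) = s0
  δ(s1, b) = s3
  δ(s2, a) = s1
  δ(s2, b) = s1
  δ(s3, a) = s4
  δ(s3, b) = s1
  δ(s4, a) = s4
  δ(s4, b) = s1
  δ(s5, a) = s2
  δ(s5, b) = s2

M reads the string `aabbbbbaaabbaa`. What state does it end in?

s0 --a--> s1
s1 --a--> s0
s0 --b--> s3
s3 --b--> s1
s1 --b--> s3
s3 --b--> s1
s1 --b--> s3
s3 --a--> s4
s4 --a--> s4
s4 --a--> s4
s4 --b--> s1
s1 --b--> s3
s3 --a--> s4
s4 --a--> s4

s4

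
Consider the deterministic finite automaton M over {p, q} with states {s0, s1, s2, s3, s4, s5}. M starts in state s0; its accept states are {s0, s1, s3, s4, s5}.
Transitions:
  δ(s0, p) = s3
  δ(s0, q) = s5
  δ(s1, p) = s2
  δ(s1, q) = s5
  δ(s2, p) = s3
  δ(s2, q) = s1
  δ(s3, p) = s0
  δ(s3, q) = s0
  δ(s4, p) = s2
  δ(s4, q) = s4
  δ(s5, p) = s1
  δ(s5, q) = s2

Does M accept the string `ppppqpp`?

rejected

s0 --p--> s3
s3 --p--> s0
s0 --p--> s3
s3 --p--> s0
s0 --q--> s5
s5 --p--> s1
s1 --p--> s2
End in state s2, which is not an accepting state.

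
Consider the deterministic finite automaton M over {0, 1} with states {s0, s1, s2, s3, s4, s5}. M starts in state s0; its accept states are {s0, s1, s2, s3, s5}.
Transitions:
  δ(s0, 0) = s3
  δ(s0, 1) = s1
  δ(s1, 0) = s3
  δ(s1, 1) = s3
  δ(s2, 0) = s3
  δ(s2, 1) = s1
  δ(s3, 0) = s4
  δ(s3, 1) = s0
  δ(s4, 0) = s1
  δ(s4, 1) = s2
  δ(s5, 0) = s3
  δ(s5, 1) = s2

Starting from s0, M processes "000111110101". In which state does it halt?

s0 --0--> s3
s3 --0--> s4
s4 --0--> s1
s1 --1--> s3
s3 --1--> s0
s0 --1--> s1
s1 --1--> s3
s3 --1--> s0
s0 --0--> s3
s3 --1--> s0
s0 --0--> s3
s3 --1--> s0

s0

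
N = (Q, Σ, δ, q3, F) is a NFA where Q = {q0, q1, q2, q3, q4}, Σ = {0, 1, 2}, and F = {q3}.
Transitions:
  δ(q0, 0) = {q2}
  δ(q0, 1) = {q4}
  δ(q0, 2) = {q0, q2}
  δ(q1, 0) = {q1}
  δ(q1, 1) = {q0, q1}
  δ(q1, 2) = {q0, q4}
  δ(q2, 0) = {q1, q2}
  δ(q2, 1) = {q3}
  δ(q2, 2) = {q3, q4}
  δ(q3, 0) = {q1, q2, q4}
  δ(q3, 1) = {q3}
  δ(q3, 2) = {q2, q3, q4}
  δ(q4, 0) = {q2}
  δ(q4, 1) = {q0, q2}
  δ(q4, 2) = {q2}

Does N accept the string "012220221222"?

Start: {q3}
read 0: {q1, q2, q4}
read 1: {q0, q1, q2, q3}
read 2: {q0, q2, q3, q4}
read 2: {q0, q2, q3, q4}
read 2: {q0, q2, q3, q4}
read 0: {q1, q2, q4}
read 2: {q0, q2, q3, q4}
read 2: {q0, q2, q3, q4}
read 1: {q0, q2, q3, q4}
read 2: {q0, q2, q3, q4}
read 2: {q0, q2, q3, q4}
read 2: {q0, q2, q3, q4}
Reachable ∩ accepting = {q3} — nonempty.

accepted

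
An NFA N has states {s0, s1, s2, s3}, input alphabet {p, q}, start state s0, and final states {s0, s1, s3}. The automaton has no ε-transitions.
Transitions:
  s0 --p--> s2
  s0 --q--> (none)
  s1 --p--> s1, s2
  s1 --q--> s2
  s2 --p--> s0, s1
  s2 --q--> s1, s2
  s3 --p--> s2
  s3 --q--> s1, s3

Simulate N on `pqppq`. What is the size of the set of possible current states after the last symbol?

Start: {s0}
read p: {s2}
read q: {s1, s2}
read p: {s0, s1, s2}
read p: {s0, s1, s2}
read q: {s1, s2}
Final reachable set {s1, s2} has 2 states.

2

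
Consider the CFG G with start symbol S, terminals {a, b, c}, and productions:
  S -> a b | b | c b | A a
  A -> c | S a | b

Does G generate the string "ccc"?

no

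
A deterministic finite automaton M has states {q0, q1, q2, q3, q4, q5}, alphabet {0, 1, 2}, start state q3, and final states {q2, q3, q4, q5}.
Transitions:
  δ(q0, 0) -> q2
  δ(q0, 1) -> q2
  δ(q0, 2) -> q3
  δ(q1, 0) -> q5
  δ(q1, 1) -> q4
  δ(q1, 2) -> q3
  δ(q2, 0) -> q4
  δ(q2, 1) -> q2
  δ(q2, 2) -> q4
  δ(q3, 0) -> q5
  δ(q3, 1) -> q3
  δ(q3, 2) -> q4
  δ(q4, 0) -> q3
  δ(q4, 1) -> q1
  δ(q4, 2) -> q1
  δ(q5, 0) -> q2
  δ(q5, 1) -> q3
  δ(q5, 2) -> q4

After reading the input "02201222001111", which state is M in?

q3 --0--> q5
q5 --2--> q4
q4 --2--> q1
q1 --0--> q5
q5 --1--> q3
q3 --2--> q4
q4 --2--> q1
q1 --2--> q3
q3 --0--> q5
q5 --0--> q2
q2 --1--> q2
q2 --1--> q2
q2 --1--> q2
q2 --1--> q2

q2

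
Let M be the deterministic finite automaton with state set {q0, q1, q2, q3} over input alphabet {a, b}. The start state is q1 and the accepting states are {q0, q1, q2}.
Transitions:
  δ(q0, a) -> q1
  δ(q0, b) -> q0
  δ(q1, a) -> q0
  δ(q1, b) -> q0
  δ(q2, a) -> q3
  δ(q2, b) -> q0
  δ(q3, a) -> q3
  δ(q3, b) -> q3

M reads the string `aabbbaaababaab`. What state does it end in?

q1 --a--> q0
q0 --a--> q1
q1 --b--> q0
q0 --b--> q0
q0 --b--> q0
q0 --a--> q1
q1 --a--> q0
q0 --a--> q1
q1 --b--> q0
q0 --a--> q1
q1 --b--> q0
q0 --a--> q1
q1 --a--> q0
q0 --b--> q0

q0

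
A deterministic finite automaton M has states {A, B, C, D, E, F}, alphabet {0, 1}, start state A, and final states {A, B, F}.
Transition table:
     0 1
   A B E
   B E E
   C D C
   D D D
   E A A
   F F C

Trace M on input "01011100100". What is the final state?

A --0--> B
B --1--> E
E --0--> A
A --1--> E
E --1--> A
A --1--> E
E --0--> A
A --0--> B
B --1--> E
E --0--> A
A --0--> B

B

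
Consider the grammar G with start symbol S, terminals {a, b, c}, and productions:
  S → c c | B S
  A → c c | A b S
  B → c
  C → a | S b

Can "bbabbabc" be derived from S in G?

no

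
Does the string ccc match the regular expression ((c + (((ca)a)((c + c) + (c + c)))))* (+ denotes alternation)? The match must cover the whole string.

yes

Split into 3 pieces c · c · c; each matches (c+(((ca)a)((c+c)+(c+c)))).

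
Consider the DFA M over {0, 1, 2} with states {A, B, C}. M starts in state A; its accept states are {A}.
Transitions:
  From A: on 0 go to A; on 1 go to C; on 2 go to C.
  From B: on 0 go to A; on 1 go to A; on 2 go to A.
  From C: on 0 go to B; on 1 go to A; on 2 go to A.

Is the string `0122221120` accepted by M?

accepted

A --0--> A
A --1--> C
C --2--> A
A --2--> C
C --2--> A
A --2--> C
C --1--> A
A --1--> C
C --2--> A
A --0--> A
End in state A, which is an accepting state.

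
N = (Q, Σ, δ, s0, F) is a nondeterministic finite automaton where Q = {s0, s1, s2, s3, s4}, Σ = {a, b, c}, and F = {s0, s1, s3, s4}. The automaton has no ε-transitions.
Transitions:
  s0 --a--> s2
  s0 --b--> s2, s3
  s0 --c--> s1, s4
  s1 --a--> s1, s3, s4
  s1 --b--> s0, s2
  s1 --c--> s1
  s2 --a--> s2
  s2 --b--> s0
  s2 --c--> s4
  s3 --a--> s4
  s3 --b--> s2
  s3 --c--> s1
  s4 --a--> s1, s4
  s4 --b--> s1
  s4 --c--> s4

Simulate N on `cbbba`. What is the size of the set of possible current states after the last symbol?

2

Start: {s0}
read c: {s1, s4}
read b: {s0, s1, s2}
read b: {s0, s2, s3}
read b: {s0, s2, s3}
read a: {s2, s4}
Final reachable set {s2, s4} has 2 states.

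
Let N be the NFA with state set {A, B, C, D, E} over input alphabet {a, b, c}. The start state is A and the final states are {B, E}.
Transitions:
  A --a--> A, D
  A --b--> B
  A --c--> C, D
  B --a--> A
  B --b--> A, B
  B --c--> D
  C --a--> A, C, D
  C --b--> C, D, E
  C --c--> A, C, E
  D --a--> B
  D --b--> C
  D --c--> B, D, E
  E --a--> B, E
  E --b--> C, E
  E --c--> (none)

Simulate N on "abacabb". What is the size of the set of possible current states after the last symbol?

Start: {A}
read a: {A, D}
read b: {B, C}
read a: {A, C, D}
read c: {A, B, C, D, E}
read a: {A, B, C, D, E}
read b: {A, B, C, D, E}
read b: {A, B, C, D, E}
Final reachable set {A, B, C, D, E} has 5 states.

5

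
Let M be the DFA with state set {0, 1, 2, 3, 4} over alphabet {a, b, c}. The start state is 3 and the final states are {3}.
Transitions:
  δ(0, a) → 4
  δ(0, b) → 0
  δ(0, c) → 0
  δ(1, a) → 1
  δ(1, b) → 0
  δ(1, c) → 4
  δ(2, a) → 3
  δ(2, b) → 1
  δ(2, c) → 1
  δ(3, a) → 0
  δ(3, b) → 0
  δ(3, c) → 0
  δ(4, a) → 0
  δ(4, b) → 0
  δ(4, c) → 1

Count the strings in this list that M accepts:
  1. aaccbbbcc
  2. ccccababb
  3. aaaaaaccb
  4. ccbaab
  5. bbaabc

0

aaccbbbcc: rejected
ccccababb: rejected
aaaaaaccb: rejected
ccbaab: rejected
bbaabc: rejected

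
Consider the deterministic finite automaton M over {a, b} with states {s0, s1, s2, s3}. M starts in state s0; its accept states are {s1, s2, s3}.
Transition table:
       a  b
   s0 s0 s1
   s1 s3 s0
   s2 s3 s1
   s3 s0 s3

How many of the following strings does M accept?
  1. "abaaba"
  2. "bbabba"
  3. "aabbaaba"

"abaaba": accepted
"bbabba": rejected
"aabbaaba": accepted

2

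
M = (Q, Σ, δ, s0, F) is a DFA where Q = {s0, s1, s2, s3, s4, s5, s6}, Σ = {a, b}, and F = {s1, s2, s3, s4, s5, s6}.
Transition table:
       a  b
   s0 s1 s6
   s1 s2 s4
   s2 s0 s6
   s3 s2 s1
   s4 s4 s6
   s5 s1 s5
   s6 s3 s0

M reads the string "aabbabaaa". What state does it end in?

s4

s0 --a--> s1
s1 --a--> s2
s2 --b--> s6
s6 --b--> s0
s0 --a--> s1
s1 --b--> s4
s4 --a--> s4
s4 --a--> s4
s4 --a--> s4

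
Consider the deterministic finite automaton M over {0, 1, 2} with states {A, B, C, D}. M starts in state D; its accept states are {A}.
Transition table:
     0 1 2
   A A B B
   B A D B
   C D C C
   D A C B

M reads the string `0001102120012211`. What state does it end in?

C

D --0--> A
A --0--> A
A --0--> A
A --1--> B
B --1--> D
D --0--> A
A --2--> B
B --1--> D
D --2--> B
B --0--> A
A --0--> A
A --1--> B
B --2--> B
B --2--> B
B --1--> D
D --1--> C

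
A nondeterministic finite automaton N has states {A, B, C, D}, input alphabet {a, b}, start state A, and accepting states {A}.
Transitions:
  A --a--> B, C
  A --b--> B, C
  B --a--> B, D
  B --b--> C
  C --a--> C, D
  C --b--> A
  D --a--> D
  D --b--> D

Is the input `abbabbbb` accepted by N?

accepted

Start: {A}
read a: {B, C}
read b: {A, C}
read b: {A, B, C}
read a: {B, C, D}
read b: {A, C, D}
read b: {A, B, C, D}
read b: {A, B, C, D}
read b: {A, B, C, D}
Reachable ∩ accepting = {A} — nonempty.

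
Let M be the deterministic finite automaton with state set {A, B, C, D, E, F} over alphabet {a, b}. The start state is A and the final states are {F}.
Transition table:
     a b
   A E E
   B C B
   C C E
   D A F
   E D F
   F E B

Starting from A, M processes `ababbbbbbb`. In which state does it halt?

B

A --a--> E
E --b--> F
F --a--> E
E --b--> F
F --b--> B
B --b--> B
B --b--> B
B --b--> B
B --b--> B
B --b--> B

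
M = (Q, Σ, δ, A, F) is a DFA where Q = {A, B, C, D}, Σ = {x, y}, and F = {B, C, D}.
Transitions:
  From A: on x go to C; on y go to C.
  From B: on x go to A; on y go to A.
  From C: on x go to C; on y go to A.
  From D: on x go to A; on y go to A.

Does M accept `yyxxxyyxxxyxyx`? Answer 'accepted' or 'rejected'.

accepted

A --y--> C
C --y--> A
A --x--> C
C --x--> C
C --x--> C
C --y--> A
A --y--> C
C --x--> C
C --x--> C
C --x--> C
C --y--> A
A --x--> C
C --y--> A
A --x--> C
End in state C, which is an accepting state.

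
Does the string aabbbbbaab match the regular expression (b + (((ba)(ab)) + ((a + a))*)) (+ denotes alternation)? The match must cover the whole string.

Neither b nor (((ba)(ab))+((a+a))*) matches aabbbbbaab.

no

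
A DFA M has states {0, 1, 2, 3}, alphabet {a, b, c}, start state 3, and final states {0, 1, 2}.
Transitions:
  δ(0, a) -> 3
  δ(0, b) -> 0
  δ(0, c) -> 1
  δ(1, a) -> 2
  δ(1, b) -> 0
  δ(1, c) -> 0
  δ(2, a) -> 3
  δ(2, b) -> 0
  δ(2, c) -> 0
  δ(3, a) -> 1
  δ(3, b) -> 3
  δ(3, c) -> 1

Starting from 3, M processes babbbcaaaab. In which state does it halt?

0

3 --b--> 3
3 --a--> 1
1 --b--> 0
0 --b--> 0
0 --b--> 0
0 --c--> 1
1 --a--> 2
2 --a--> 3
3 --a--> 1
1 --a--> 2
2 --b--> 0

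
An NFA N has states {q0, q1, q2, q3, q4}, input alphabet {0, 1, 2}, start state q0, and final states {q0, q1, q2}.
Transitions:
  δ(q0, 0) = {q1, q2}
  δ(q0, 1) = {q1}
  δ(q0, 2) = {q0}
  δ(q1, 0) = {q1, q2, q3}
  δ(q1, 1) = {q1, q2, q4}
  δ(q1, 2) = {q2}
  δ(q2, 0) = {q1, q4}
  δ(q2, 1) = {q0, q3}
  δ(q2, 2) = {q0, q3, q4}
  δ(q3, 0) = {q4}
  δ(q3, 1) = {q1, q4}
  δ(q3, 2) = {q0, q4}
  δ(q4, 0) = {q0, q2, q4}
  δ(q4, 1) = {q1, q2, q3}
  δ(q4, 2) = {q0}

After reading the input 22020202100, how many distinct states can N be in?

Start: {q0}
read 2: {q0}
read 2: {q0}
read 0: {q1, q2}
read 2: {q0, q2, q3, q4}
read 0: {q0, q1, q2, q4}
read 2: {q0, q2, q3, q4}
read 0: {q0, q1, q2, q4}
read 2: {q0, q2, q3, q4}
read 1: {q0, q1, q2, q3, q4}
read 0: {q0, q1, q2, q3, q4}
read 0: {q0, q1, q2, q3, q4}
Final reachable set {q0, q1, q2, q3, q4} has 5 states.

5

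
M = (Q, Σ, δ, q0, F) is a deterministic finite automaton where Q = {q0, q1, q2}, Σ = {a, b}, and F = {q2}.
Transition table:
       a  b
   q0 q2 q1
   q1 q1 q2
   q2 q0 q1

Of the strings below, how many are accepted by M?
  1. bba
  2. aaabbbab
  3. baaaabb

1

bba: rejected
aaabbbab: accepted
baaaabb: rejected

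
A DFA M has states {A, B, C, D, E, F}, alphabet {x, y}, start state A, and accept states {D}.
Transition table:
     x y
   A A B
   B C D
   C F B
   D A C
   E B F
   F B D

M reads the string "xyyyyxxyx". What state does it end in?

A --x--> A
A --y--> B
B --y--> D
D --y--> C
C --y--> B
B --x--> C
C --x--> F
F --y--> D
D --x--> A

A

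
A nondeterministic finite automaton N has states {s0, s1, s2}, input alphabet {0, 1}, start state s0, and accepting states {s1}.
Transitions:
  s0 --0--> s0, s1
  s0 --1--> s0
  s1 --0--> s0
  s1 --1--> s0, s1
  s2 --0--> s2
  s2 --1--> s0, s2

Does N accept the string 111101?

Start: {s0}
read 1: {s0}
read 1: {s0}
read 1: {s0}
read 1: {s0}
read 0: {s0, s1}
read 1: {s0, s1}
Reachable ∩ accepting = {s1} — nonempty.

accepted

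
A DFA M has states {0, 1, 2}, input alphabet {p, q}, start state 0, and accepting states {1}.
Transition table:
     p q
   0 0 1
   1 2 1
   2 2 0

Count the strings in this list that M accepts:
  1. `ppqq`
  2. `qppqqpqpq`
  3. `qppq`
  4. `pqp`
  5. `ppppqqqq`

3

`ppqq`: accepted
`qppqqpqpq`: accepted
`qppq`: rejected
`pqp`: rejected
`ppppqqqq`: accepted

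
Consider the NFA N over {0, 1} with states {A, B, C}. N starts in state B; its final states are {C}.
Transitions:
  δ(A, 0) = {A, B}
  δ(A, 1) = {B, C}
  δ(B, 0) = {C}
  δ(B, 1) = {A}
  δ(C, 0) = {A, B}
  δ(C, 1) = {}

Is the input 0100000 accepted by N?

Start: {B}
read 0: {C}
read 1: {}
The reachable set is empty and stays empty for the remaining 5 symbols.
Reachable ∩ accepting = {} — empty.

rejected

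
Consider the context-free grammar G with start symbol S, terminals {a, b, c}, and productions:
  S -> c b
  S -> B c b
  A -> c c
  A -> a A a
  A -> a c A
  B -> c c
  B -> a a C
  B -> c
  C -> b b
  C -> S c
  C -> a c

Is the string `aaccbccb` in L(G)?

yes

S ⇒ Bcb ⇒ aaCcb ⇒ aaSccb ⇒ aaBcbccb ⇒ aaccbccb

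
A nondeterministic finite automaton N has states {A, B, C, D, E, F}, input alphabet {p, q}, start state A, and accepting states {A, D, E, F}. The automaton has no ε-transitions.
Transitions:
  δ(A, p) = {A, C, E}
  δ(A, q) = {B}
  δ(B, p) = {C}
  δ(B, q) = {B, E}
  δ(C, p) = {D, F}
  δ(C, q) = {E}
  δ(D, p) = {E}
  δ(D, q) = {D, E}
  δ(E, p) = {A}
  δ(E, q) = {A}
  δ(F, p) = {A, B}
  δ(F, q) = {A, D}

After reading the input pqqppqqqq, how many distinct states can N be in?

Start: {A}
read p: {A, C, E}
read q: {A, B, E}
read q: {A, B, E}
read p: {A, C, E}
read p: {A, C, D, E, F}
read q: {A, B, D, E}
read q: {A, B, D, E}
read q: {A, B, D, E}
read q: {A, B, D, E}
Final reachable set {A, B, D, E} has 4 states.

4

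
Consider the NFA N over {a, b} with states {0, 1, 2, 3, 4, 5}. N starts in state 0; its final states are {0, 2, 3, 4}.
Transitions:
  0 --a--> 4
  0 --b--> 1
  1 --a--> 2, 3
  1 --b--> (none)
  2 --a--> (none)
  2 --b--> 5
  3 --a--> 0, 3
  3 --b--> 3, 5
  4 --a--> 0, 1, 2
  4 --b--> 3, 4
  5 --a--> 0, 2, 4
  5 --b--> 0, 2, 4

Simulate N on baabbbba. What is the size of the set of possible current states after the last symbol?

5

Start: {0}
read b: {1}
read a: {2, 3}
read a: {0, 3}
read b: {1, 3, 5}
read b: {0, 2, 3, 4, 5}
read b: {0, 1, 2, 3, 4, 5}
read b: {0, 1, 2, 3, 4, 5}
read a: {0, 1, 2, 3, 4}
Final reachable set {0, 1, 2, 3, 4} has 5 states.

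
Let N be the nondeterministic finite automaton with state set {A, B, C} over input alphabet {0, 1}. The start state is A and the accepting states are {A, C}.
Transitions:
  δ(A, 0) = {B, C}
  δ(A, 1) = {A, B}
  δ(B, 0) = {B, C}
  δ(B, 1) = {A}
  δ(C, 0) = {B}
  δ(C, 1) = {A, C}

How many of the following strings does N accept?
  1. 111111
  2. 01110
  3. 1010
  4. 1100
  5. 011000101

5

111111: accepted
01110: accepted
1010: accepted
1100: accepted
011000101: accepted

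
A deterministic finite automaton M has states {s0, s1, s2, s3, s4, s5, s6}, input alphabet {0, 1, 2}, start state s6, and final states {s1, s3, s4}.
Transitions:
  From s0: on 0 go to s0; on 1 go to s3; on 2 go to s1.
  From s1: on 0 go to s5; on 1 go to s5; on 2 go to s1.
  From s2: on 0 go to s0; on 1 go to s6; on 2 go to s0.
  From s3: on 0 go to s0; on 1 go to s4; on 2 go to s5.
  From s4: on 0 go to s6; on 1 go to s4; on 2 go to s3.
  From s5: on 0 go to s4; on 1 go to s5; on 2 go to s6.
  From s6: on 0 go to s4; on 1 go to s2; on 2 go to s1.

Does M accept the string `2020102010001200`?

s6 --2--> s1
s1 --0--> s5
s5 --2--> s6
s6 --0--> s4
s4 --1--> s4
s4 --0--> s6
s6 --2--> s1
s1 --0--> s5
s5 --1--> s5
s5 --0--> s4
s4 --0--> s6
s6 --0--> s4
s4 --1--> s4
s4 --2--> s3
s3 --0--> s0
s0 --0--> s0
End in state s0, which is not an accepting state.

rejected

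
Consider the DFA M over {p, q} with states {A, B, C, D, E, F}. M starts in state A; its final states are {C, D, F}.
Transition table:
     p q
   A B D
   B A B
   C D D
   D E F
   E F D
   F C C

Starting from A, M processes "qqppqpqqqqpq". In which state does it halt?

D

A --q--> D
D --q--> F
F --p--> C
C --p--> D
D --q--> F
F --p--> C
C --q--> D
D --q--> F
F --q--> C
C --q--> D
D --p--> E
E --q--> D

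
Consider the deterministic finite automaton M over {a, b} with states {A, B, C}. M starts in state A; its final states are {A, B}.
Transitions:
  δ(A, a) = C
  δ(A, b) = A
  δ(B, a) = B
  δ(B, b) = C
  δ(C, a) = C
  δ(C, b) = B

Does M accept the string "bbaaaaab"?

accepted

A --b--> A
A --b--> A
A --a--> C
C --a--> C
C --a--> C
C --a--> C
C --a--> C
C --b--> B
End in state B, which is an accepting state.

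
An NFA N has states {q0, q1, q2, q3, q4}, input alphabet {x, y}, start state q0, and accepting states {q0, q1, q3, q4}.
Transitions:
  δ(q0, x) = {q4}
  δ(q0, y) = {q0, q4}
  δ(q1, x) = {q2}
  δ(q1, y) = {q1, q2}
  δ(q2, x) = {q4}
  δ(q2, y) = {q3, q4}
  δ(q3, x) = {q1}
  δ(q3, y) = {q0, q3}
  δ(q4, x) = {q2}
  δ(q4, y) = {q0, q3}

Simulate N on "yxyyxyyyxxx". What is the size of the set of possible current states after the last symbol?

2

Start: {q0}
read y: {q0, q4}
read x: {q2, q4}
read y: {q0, q3, q4}
read y: {q0, q3, q4}
read x: {q1, q2, q4}
read y: {q0, q1, q2, q3, q4}
read y: {q0, q1, q2, q3, q4}
read y: {q0, q1, q2, q3, q4}
read x: {q1, q2, q4}
read x: {q2, q4}
read x: {q2, q4}
Final reachable set {q2, q4} has 2 states.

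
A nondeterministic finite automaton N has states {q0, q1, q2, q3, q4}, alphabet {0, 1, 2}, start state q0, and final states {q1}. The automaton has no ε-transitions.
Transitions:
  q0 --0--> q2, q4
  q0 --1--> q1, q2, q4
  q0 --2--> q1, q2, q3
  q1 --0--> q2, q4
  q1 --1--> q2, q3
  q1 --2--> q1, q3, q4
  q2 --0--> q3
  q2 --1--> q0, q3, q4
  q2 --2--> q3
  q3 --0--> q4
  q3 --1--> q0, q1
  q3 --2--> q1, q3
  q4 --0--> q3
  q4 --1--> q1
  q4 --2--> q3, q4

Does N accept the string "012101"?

accepted

Start: {q0}
read 0: {q2, q4}
read 1: {q0, q1, q3, q4}
read 2: {q1, q2, q3, q4}
read 1: {q0, q1, q2, q3, q4}
read 0: {q2, q3, q4}
read 1: {q0, q1, q3, q4}
Reachable ∩ accepting = {q1} — nonempty.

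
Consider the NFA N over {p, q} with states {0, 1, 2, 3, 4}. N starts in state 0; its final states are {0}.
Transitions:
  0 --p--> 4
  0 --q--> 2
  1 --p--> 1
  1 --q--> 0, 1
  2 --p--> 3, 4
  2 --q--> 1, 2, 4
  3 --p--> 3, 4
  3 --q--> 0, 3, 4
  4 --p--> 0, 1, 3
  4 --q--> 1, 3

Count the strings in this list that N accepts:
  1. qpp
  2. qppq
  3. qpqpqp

qpp: accepted
qppq: accepted
qpqpqp: accepted

3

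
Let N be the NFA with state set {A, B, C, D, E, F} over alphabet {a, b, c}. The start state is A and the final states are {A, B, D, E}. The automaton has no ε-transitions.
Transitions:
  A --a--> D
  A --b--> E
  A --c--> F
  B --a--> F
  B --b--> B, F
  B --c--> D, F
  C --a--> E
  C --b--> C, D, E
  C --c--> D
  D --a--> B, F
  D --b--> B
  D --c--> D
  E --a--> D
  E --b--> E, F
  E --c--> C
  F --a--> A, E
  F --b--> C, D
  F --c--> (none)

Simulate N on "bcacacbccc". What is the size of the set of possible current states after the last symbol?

Start: {A}
read b: {E}
read c: {C}
read a: {E}
read c: {C}
read a: {E}
read c: {C}
read b: {C, D, E}
read c: {C, D}
read c: {D}
read c: {D}
Final reachable set {D} has 1 state.

1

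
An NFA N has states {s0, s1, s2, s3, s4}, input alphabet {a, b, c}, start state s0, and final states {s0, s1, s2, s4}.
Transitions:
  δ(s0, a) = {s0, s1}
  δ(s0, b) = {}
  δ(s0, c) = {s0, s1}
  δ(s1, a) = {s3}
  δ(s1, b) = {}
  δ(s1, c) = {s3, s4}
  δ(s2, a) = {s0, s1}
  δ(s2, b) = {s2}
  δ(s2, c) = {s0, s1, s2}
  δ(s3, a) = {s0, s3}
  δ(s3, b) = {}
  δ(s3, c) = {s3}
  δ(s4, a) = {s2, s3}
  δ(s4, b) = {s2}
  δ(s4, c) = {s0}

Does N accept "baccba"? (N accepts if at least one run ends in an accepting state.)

rejected

Start: {s0}
read b: {}
The reachable set is empty and stays empty for the remaining 5 symbols.
Reachable ∩ accepting = {} — empty.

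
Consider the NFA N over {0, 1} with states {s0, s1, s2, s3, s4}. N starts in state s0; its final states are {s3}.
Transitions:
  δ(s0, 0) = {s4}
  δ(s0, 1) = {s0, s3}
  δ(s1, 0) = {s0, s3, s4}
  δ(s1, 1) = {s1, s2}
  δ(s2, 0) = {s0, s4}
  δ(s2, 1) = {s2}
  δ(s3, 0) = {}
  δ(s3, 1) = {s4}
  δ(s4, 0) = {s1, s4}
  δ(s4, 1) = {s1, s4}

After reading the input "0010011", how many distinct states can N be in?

5

Start: {s0}
read 0: {s4}
read 0: {s1, s4}
read 1: {s1, s2, s4}
read 0: {s0, s1, s3, s4}
read 0: {s0, s1, s3, s4}
read 1: {s0, s1, s2, s3, s4}
read 1: {s0, s1, s2, s3, s4}
Final reachable set {s0, s1, s2, s3, s4} has 5 states.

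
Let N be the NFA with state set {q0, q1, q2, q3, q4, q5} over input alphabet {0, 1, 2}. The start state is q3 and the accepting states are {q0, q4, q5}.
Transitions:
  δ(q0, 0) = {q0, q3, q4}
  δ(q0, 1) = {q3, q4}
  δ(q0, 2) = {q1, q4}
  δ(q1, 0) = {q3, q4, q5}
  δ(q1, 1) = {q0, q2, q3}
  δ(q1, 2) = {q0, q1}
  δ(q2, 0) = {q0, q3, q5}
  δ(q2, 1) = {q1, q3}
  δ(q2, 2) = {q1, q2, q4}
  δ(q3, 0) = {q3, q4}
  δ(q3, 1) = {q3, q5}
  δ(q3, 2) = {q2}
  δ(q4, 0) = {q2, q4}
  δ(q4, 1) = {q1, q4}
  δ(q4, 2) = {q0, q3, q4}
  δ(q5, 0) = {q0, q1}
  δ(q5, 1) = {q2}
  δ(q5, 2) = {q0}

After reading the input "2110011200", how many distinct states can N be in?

Start: {q3}
read 2: {q2}
read 1: {q1, q3}
read 1: {q0, q2, q3, q5}
read 0: {q0, q1, q3, q4, q5}
read 0: {q0, q1, q2, q3, q4, q5}
read 1: {q0, q1, q2, q3, q4, q5}
read 1: {q0, q1, q2, q3, q4, q5}
read 2: {q0, q1, q2, q3, q4}
read 0: {q0, q2, q3, q4, q5}
read 0: {q0, q1, q2, q3, q4, q5}
Final reachable set {q0, q1, q2, q3, q4, q5} has 6 states.

6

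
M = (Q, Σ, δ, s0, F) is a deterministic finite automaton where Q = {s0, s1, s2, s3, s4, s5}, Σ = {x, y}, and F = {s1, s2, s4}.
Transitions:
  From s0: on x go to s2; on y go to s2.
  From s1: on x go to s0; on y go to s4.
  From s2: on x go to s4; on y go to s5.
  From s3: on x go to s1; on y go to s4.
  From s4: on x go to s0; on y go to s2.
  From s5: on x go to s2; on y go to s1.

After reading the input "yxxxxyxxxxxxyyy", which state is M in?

s0 --y--> s2
s2 --x--> s4
s4 --x--> s0
s0 --x--> s2
s2 --x--> s4
s4 --y--> s2
s2 --x--> s4
s4 --x--> s0
s0 --x--> s2
s2 --x--> s4
s4 --x--> s0
s0 --x--> s2
s2 --y--> s5
s5 --y--> s1
s1 --y--> s4

s4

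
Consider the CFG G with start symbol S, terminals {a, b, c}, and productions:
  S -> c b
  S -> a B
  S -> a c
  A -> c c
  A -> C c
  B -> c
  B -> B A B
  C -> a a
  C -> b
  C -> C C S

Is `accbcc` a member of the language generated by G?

no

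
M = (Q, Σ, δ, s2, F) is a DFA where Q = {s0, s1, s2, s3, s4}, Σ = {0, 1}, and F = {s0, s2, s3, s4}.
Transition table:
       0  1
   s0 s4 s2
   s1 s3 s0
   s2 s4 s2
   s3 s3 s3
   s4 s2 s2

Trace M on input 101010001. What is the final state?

s2 --1--> s2
s2 --0--> s4
s4 --1--> s2
s2 --0--> s4
s4 --1--> s2
s2 --0--> s4
s4 --0--> s2
s2 --0--> s4
s4 --1--> s2

s2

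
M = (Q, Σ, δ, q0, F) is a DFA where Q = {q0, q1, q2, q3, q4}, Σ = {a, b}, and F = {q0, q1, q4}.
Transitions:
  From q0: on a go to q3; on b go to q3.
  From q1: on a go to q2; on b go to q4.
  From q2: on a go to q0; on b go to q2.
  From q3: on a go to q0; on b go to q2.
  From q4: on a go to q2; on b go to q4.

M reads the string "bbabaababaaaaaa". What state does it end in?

q3

q0 --b--> q3
q3 --b--> q2
q2 --a--> q0
q0 --b--> q3
q3 --a--> q0
q0 --a--> q3
q3 --b--> q2
q2 --a--> q0
q0 --b--> q3
q3 --a--> q0
q0 --a--> q3
q3 --a--> q0
q0 --a--> q3
q3 --a--> q0
q0 --a--> q3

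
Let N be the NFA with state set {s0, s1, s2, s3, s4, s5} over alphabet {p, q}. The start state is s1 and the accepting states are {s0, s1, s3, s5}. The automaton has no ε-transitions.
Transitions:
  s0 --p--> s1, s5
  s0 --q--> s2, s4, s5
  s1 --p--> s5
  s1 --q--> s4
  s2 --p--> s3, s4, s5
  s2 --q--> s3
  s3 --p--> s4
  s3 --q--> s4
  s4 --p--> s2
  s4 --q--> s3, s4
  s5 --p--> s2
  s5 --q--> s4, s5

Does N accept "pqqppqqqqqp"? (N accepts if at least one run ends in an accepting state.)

Start: {s1}
read p: {s5}
read q: {s4, s5}
read q: {s3, s4, s5}
read p: {s2, s4}
read p: {s2, s3, s4, s5}
read q: {s3, s4, s5}
read q: {s3, s4, s5}
read q: {s3, s4, s5}
read q: {s3, s4, s5}
read q: {s3, s4, s5}
read p: {s2, s4}
Reachable ∩ accepting = {} — empty.

rejected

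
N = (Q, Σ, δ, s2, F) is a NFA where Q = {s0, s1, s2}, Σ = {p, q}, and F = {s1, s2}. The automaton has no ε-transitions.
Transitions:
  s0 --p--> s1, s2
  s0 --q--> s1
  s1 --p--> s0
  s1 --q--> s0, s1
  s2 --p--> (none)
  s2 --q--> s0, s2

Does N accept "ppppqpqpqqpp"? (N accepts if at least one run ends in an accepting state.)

rejected

Start: {s2}
read p: {}
The reachable set is empty and stays empty for the remaining 11 symbols.
Reachable ∩ accepting = {} — empty.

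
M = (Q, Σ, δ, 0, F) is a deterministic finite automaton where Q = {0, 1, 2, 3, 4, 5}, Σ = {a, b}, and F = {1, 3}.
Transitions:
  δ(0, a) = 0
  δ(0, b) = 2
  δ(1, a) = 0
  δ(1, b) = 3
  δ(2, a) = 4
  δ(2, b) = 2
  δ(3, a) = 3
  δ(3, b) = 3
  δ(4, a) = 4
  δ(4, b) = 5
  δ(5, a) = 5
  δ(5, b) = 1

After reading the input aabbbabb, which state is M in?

0 --a--> 0
0 --a--> 0
0 --b--> 2
2 --b--> 2
2 --b--> 2
2 --a--> 4
4 --b--> 5
5 --b--> 1

1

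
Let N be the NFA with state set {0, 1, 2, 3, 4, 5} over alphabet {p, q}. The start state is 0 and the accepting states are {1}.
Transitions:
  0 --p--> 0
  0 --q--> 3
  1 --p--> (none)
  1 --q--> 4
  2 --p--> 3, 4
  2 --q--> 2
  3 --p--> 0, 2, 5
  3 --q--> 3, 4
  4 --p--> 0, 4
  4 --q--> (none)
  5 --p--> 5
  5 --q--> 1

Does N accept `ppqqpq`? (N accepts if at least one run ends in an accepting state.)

Start: {0}
read p: {0}
read p: {0}
read q: {3}
read q: {3, 4}
read p: {0, 2, 4, 5}
read q: {1, 2, 3}
Reachable ∩ accepting = {1} — nonempty.

accepted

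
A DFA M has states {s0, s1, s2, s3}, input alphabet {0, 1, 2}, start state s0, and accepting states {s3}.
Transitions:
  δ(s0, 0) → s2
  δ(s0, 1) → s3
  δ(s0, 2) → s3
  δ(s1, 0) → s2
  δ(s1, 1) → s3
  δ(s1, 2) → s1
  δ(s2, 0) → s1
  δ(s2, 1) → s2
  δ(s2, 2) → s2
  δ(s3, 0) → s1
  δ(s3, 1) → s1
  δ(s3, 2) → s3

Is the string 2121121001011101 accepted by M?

s0 --2--> s3
s3 --1--> s1
s1 --2--> s1
s1 --1--> s3
s3 --1--> s1
s1 --2--> s1
s1 --1--> s3
s3 --0--> s1
s1 --0--> s2
s2 --1--> s2
s2 --0--> s1
s1 --1--> s3
s3 --1--> s1
s1 --1--> s3
s3 --0--> s1
s1 --1--> s3
End in state s3, which is an accepting state.

accepted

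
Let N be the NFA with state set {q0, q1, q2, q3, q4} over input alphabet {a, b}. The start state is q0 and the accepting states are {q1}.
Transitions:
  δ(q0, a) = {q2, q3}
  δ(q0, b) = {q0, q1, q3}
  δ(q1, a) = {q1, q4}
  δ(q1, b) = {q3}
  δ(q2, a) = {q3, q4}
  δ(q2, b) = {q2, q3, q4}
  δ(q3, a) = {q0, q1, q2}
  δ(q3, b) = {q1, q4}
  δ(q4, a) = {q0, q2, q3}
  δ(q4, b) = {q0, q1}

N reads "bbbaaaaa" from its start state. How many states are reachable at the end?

Start: {q0}
read b: {q0, q1, q3}
read b: {q0, q1, q3, q4}
read b: {q0, q1, q3, q4}
read a: {q0, q1, q2, q3, q4}
read a: {q0, q1, q2, q3, q4}
read a: {q0, q1, q2, q3, q4}
read a: {q0, q1, q2, q3, q4}
read a: {q0, q1, q2, q3, q4}
Final reachable set {q0, q1, q2, q3, q4} has 5 states.

5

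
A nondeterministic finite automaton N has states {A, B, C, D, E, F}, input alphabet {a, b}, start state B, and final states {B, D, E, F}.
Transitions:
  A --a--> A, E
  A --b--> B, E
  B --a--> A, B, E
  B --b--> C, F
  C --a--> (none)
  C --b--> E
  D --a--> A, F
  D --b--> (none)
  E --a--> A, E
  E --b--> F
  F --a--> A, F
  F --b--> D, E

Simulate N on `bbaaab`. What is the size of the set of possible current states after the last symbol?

Start: {B}
read b: {C, F}
read b: {D, E}
read a: {A, E, F}
read a: {A, E, F}
read a: {A, E, F}
read b: {B, D, E, F}
Final reachable set {B, D, E, F} has 4 states.

4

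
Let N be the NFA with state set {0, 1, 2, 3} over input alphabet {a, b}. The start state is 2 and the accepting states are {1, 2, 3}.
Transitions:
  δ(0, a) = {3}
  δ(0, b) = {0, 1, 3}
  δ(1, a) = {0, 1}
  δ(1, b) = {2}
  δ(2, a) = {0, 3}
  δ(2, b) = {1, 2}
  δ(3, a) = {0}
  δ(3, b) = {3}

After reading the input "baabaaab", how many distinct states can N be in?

4

Start: {2}
read b: {1, 2}
read a: {0, 1, 3}
read a: {0, 1, 3}
read b: {0, 1, 2, 3}
read a: {0, 1, 3}
read a: {0, 1, 3}
read a: {0, 1, 3}
read b: {0, 1, 2, 3}
Final reachable set {0, 1, 2, 3} has 4 states.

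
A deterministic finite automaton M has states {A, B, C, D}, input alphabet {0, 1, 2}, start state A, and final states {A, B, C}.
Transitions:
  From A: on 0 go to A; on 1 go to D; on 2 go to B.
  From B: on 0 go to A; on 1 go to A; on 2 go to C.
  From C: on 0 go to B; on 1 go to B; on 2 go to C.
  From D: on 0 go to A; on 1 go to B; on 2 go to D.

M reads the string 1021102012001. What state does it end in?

D

A --1--> D
D --0--> A
A --2--> B
B --1--> A
A --1--> D
D --0--> A
A --2--> B
B --0--> A
A --1--> D
D --2--> D
D --0--> A
A --0--> A
A --1--> D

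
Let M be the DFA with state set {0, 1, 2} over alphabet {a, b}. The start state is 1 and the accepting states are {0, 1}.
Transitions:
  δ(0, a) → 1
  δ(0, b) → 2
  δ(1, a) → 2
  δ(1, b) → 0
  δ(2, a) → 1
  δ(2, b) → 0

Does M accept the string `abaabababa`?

1 --a--> 2
2 --b--> 0
0 --a--> 1
1 --a--> 2
2 --b--> 0
0 --a--> 1
1 --b--> 0
0 --a--> 1
1 --b--> 0
0 --a--> 1
End in state 1, which is an accepting state.

accepted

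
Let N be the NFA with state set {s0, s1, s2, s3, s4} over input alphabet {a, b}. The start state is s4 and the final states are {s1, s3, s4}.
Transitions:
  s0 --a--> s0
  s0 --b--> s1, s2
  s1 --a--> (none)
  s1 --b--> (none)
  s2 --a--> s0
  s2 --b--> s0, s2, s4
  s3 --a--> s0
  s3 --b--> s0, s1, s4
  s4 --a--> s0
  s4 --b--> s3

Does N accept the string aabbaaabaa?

Start: {s4}
read a: {s0}
read a: {s0}
read b: {s1, s2}
read b: {s0, s2, s4}
read a: {s0}
read a: {s0}
read a: {s0}
read b: {s1, s2}
read a: {s0}
read a: {s0}
Reachable ∩ accepting = {} — empty.

rejected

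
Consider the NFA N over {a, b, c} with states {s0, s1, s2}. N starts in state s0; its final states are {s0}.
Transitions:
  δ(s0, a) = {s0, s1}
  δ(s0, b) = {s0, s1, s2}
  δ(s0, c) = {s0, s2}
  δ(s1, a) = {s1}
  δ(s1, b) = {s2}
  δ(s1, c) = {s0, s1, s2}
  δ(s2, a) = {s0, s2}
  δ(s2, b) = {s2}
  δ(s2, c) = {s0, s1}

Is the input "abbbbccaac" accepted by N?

accepted

Start: {s0}
read a: {s0, s1}
read b: {s0, s1, s2}
read b: {s0, s1, s2}
read b: {s0, s1, s2}
read b: {s0, s1, s2}
read c: {s0, s1, s2}
read c: {s0, s1, s2}
read a: {s0, s1, s2}
read a: {s0, s1, s2}
read c: {s0, s1, s2}
Reachable ∩ accepting = {s0} — nonempty.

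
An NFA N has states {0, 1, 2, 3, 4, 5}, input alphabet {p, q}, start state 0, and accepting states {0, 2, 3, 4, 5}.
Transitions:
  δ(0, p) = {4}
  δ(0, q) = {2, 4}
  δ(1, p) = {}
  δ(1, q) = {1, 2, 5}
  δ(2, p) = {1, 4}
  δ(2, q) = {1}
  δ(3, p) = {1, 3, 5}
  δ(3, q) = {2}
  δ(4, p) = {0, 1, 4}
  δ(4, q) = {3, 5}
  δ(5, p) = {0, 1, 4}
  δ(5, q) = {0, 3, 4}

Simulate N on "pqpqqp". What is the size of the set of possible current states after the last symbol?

Start: {0}
read p: {4}
read q: {3, 5}
read p: {0, 1, 3, 4, 5}
read q: {0, 1, 2, 3, 4, 5}
read q: {0, 1, 2, 3, 4, 5}
read p: {0, 1, 3, 4, 5}
Final reachable set {0, 1, 3, 4, 5} has 5 states.

5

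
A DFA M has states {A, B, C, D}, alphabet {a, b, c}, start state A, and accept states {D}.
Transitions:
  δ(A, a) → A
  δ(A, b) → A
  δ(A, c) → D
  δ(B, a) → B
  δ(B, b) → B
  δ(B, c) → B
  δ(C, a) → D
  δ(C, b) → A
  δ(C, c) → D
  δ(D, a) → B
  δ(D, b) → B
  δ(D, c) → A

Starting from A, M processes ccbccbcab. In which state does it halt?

A --c--> D
D --c--> A
A --b--> A
A --c--> D
D --c--> A
A --b--> A
A --c--> D
D --a--> B
B --b--> B

B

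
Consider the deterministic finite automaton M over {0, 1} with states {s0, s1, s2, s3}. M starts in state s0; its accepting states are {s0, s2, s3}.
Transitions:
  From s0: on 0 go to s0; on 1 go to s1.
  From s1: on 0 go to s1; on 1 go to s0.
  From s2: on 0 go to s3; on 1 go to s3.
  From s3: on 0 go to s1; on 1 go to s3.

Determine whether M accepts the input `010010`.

accepted

s0 --0--> s0
s0 --1--> s1
s1 --0--> s1
s1 --0--> s1
s1 --1--> s0
s0 --0--> s0
End in state s0, which is an accepting state.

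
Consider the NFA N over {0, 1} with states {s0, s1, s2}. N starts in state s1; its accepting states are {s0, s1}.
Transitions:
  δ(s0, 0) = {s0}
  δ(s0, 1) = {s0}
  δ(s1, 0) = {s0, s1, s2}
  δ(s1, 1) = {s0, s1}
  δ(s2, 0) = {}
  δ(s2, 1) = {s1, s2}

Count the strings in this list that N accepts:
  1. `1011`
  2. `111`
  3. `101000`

3

`1011`: accepted
`111`: accepted
`101000`: accepted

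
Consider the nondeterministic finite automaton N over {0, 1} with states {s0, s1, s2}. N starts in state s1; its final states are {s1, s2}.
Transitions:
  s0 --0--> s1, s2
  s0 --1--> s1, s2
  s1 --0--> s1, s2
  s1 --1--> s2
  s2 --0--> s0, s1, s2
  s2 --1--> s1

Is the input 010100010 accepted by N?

accepted

Start: {s1}
read 0: {s1, s2}
read 1: {s1, s2}
read 0: {s0, s1, s2}
read 1: {s1, s2}
read 0: {s0, s1, s2}
read 0: {s0, s1, s2}
read 0: {s0, s1, s2}
read 1: {s1, s2}
read 0: {s0, s1, s2}
Reachable ∩ accepting = {s1, s2} — nonempty.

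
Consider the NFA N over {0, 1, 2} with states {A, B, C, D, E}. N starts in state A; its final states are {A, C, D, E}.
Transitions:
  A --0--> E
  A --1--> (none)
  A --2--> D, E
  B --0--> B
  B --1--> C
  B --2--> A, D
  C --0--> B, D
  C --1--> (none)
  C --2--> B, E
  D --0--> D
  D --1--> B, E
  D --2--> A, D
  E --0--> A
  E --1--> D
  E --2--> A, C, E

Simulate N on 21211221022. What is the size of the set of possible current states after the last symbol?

4

Start: {A}
read 2: {D, E}
read 1: {B, D, E}
read 2: {A, C, D, E}
read 1: {B, D, E}
read 1: {B, C, D, E}
read 2: {A, B, C, D, E}
read 2: {A, B, C, D, E}
read 1: {B, C, D, E}
read 0: {A, B, D}
read 2: {A, D, E}
read 2: {A, C, D, E}
Final reachable set {A, C, D, E} has 4 states.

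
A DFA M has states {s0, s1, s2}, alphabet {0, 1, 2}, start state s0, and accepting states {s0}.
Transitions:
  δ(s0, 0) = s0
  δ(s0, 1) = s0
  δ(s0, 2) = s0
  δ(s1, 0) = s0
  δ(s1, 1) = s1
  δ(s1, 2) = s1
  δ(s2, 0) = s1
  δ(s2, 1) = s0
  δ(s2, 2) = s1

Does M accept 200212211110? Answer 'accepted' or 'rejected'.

s0 --2--> s0
s0 --0--> s0
s0 --0--> s0
s0 --2--> s0
s0 --1--> s0
s0 --2--> s0
s0 --2--> s0
s0 --1--> s0
s0 --1--> s0
s0 --1--> s0
s0 --1--> s0
s0 --0--> s0
End in state s0, which is an accepting state.

accepted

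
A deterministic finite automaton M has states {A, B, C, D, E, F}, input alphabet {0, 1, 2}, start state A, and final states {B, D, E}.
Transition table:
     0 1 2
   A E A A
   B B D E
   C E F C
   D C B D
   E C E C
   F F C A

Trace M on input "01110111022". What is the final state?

A

A --0--> E
E --1--> E
E --1--> E
E --1--> E
E --0--> C
C --1--> F
F --1--> C
C --1--> F
F --0--> F
F --2--> A
A --2--> A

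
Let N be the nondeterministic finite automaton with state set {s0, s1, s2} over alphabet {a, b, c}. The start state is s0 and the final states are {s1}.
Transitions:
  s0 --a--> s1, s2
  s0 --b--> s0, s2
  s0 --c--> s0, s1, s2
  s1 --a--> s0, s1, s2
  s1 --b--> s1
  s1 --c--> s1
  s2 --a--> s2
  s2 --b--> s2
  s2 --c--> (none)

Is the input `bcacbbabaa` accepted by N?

Start: {s0}
read b: {s0, s2}
read c: {s0, s1, s2}
read a: {s0, s1, s2}
read c: {s0, s1, s2}
read b: {s0, s1, s2}
read b: {s0, s1, s2}
read a: {s0, s1, s2}
read b: {s0, s1, s2}
read a: {s0, s1, s2}
read a: {s0, s1, s2}
Reachable ∩ accepting = {s1} — nonempty.

accepted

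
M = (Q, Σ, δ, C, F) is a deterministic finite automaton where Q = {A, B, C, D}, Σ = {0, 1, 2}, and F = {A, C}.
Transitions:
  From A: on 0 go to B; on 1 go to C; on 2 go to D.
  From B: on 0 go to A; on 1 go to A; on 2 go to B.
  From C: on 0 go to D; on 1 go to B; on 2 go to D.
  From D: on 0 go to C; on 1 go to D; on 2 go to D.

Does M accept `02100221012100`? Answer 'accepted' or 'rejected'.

accepted

C --0--> D
D --2--> D
D --1--> D
D --0--> C
C --0--> D
D --2--> D
D --2--> D
D --1--> D
D --0--> C
C --1--> B
B --2--> B
B --1--> A
A --0--> B
B --0--> A
End in state A, which is an accepting state.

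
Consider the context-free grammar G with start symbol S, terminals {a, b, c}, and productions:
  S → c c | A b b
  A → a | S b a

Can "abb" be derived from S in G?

S ⇒ Abb ⇒ abb

yes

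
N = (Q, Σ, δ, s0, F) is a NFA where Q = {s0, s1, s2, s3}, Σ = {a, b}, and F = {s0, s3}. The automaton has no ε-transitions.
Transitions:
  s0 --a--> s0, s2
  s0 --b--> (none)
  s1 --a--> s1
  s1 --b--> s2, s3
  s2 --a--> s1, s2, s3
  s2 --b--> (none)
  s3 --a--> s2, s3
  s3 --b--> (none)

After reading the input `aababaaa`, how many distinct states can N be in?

Start: {s0}
read a: {s0, s2}
read a: {s0, s1, s2, s3}
read b: {s2, s3}
read a: {s1, s2, s3}
read b: {s2, s3}
read a: {s1, s2, s3}
read a: {s1, s2, s3}
read a: {s1, s2, s3}
Final reachable set {s1, s2, s3} has 3 states.

3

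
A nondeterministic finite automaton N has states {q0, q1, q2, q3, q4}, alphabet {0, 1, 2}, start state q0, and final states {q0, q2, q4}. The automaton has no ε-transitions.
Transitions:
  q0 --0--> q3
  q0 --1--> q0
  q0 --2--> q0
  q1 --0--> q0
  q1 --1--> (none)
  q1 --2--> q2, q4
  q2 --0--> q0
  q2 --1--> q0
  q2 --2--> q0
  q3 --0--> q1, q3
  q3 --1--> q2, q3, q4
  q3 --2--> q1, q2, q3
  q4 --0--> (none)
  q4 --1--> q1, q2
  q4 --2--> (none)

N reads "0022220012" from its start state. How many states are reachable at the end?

4

Start: {q0}
read 0: {q3}
read 0: {q1, q3}
read 2: {q1, q2, q3, q4}
read 2: {q0, q1, q2, q3, q4}
read 2: {q0, q1, q2, q3, q4}
read 2: {q0, q1, q2, q3, q4}
read 0: {q0, q1, q3}
read 0: {q0, q1, q3}
read 1: {q0, q2, q3, q4}
read 2: {q0, q1, q2, q3}
Final reachable set {q0, q1, q2, q3} has 4 states.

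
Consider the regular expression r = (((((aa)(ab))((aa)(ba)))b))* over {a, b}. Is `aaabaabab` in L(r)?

yes

Split into 1 piece aaabaabab; each matches ((((aa)(ab))((aa)(ba)))b).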